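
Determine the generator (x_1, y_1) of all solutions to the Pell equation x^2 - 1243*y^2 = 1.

(x, y) = (171874, 4875)

First expand sqrt(1243) as a continued fraction. With x_i = (sqrt(1243) + m_i)/d_i and (m_0, d_0) = (0, 1): a_0 = floor(sqrt(1243)) = 35, since 35^2 = 1225 <= 1243 < 1296 = 36^2.
Iterate m_{i+1} = d_i*a_i - m_i, d_{i+1} = (1243 - m_{i+1}^2)/d_i, a_{i+1} = floor((a_0 + m_{i+1})/d_{i+1}):
  m_1 = 1*35 - 0 = 35, d_1 = (1243 - 35^2)/1 = 18/1 = 18, a_1 = floor((35 + 35)/18) = 3.
  m_2 = 18*3 - 35 = 19, d_2 = (1243 - 19^2)/18 = 882/18 = 49, a_2 = floor((35 + 19)/49) = 1.
  m_3 = 49*1 - 19 = 30, d_3 = (1243 - 30^2)/49 = 343/49 = 7, a_3 = floor((35 + 30)/7) = 9.
  m_4 = 7*9 - 30 = 33, d_4 = (1243 - 33^2)/7 = 154/7 = 22, a_4 = floor((35 + 33)/22) = 3.
  m_5 = 22*3 - 33 = 33, d_5 = (1243 - 33^2)/22 = 154/22 = 7, a_5 = floor((35 + 33)/7) = 9.
  m_6 = 7*9 - 33 = 30, d_6 = (1243 - 30^2)/7 = 343/7 = 49, a_6 = floor((35 + 30)/49) = 1.
  m_7 = 49*1 - 30 = 19, d_7 = (1243 - 19^2)/49 = 882/49 = 18, a_7 = floor((35 + 19)/18) = 3.
  m_8 = 18*3 - 19 = 35, d_8 = (1243 - 35^2)/18 = 18/18 = 1, a_8 = floor((35 + 35)/1) = 70.
  m_9 = 1*70 - 35 = 35, d_9 = (1243 - 35^2)/1 = 18/1 = 18: (m_9, d_9) = (m_1, d_1) = (35, 18), so from here the quotients repeat a_1, ..., a_8; the period length is 8.
So sqrt(1243) = [35; (3, 1, 9, 3, 9, 1, 3, 70)] with period length k = 8.
k is even, so the fundamental solution of x^2 - 1243y^2 = 1 is (p_{k-1}, q_{k-1}) = (p_7, q_7); compute convergents through index 7.
Convergents (p_i = a_i*p_{i-1} + p_{i-2}, q_i = a_i*q_{i-1} + q_{i-2} with p_{-2}=0, p_{-1}=1, q_{-2}=1, q_{-1}=0):
  i=0: a_0=35, p_0 = 35*1 + 0 = 35, q_0 = 35*0 + 1 = 1.
  i=1: a_1=3, p_1 = 3*35 + 1 = 106, q_1 = 3*1 + 0 = 3.
  i=2: a_2=1, p_2 = 1*106 + 35 = 141, q_2 = 1*3 + 1 = 4.
  i=3: a_3=9, p_3 = 9*141 + 106 = 1375, q_3 = 9*4 + 3 = 39.
  i=4: a_4=3, p_4 = 3*1375 + 141 = 4266, q_4 = 3*39 + 4 = 121.
  i=5: a_5=9, p_5 = 9*4266 + 1375 = 39769, q_5 = 9*121 + 39 = 1128.
  i=6: a_6=1, p_6 = 1*39769 + 4266 = 44035, q_6 = 1*1128 + 121 = 1249.
  i=7: a_7=3, p_7 = 3*44035 + 39769 = 171874, q_7 = 3*1249 + 1128 = 4875.
Check: 171874^2 - 1243*4875^2 = 29540671876 - 29540671875 = 1, so (x, y) = (171874, 4875) solves the equation, and by the theorem it is the least positive solution.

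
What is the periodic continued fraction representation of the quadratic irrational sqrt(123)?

Write x_i = (sqrt(123) + m_i)/d_i with (m_0, d_0) = (0, 1). a_0 = floor(sqrt(123)) = 11, since 11^2 = 121 <= 123 < 144 = 12^2.
Iterate m_{i+1} = d_i*a_i - m_i, d_{i+1} = (123 - m_{i+1}^2)/d_i, a_{i+1} = floor((a_0 + m_{i+1})/d_{i+1}):
  m_1 = 1*11 - 0 = 11, d_1 = (123 - 11^2)/1 = 2/1 = 2, a_1 = floor((11 + 11)/2) = 11.
  m_2 = 2*11 - 11 = 11, d_2 = (123 - 11^2)/2 = 2/2 = 1, a_2 = floor((11 + 11)/1) = 22.
  m_3 = 1*22 - 11 = 11, d_3 = (123 - 11^2)/1 = 2/1 = 2: (m_3, d_3) = (m_1, d_1) = (11, 2), so from here the quotients repeat a_1, a_2; the period length is 2.
Hence the expansion of sqrt(123) is a_0 = 11 followed by the repeating block 11, 22 (period 2).

[11; (11, 22)]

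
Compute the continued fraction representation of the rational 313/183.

[1; 1, 2, 2, 4, 1, 4]

Run the Euclidean algorithm on 313 and 183; the successive quotients are the partial quotients a_0, a_1, ... (each step inverts the fractional part left over by the previous one):
  313 = 1*183 + 130, so a_0 = 1.
  183 = 1*130 + 53, so a_1 = 1.
  130 = 2*53 + 24, so a_2 = 2.
  53 = 2*24 + 5, so a_3 = 2.
  24 = 4*5 + 4, so a_4 = 4.
  5 = 1*4 + 1, so a_5 = 1.
  4 = 4*1 + 0, so a_6 = 4.
The remainder reaches 0 after 7 divisions, so the expansion has 7 partial quotients, read off in order.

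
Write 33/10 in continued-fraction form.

Run the Euclidean algorithm on 33 and 10; the successive quotients are the partial quotients a_0, a_1, ... (each step inverts the fractional part left over by the previous one):
  33 = 3*10 + 3, so a_0 = 3.
  10 = 3*3 + 1, so a_1 = 3.
  3 = 3*1 + 0, so a_2 = 3.
The remainder reaches 0 after 3 divisions, so the expansion has 3 partial quotients, read off in order.

[3; 3, 3]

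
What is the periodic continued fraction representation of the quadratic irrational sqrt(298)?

[17; (3, 1, 4, 5, 1, 1, 5, 4, 1, 3, 34)]

Write x_i = (sqrt(298) + m_i)/d_i with (m_0, d_0) = (0, 1). a_0 = floor(sqrt(298)) = 17, since 17^2 = 289 <= 298 < 324 = 18^2.
Iterate m_{i+1} = d_i*a_i - m_i, d_{i+1} = (298 - m_{i+1}^2)/d_i, a_{i+1} = floor((a_0 + m_{i+1})/d_{i+1}):
  m_1 = 1*17 - 0 = 17, d_1 = (298 - 17^2)/1 = 9/1 = 9, a_1 = floor((17 + 17)/9) = 3.
  m_2 = 9*3 - 17 = 10, d_2 = (298 - 10^2)/9 = 198/9 = 22, a_2 = floor((17 + 10)/22) = 1.
  m_3 = 22*1 - 10 = 12, d_3 = (298 - 12^2)/22 = 154/22 = 7, a_3 = floor((17 + 12)/7) = 4.
  m_4 = 7*4 - 12 = 16, d_4 = (298 - 16^2)/7 = 42/7 = 6, a_4 = floor((17 + 16)/6) = 5.
  m_5 = 6*5 - 16 = 14, d_5 = (298 - 14^2)/6 = 102/6 = 17, a_5 = floor((17 + 14)/17) = 1.
  m_6 = 17*1 - 14 = 3, d_6 = (298 - 3^2)/17 = 289/17 = 17, a_6 = floor((17 + 3)/17) = 1.
  m_7 = 17*1 - 3 = 14, d_7 = (298 - 14^2)/17 = 102/17 = 6, a_7 = floor((17 + 14)/6) = 5.
  m_8 = 6*5 - 14 = 16, d_8 = (298 - 16^2)/6 = 42/6 = 7, a_8 = floor((17 + 16)/7) = 4.
  m_9 = 7*4 - 16 = 12, d_9 = (298 - 12^2)/7 = 154/7 = 22, a_9 = floor((17 + 12)/22) = 1.
  m_10 = 22*1 - 12 = 10, d_10 = (298 - 10^2)/22 = 198/22 = 9, a_10 = floor((17 + 10)/9) = 3.
  m_11 = 9*3 - 10 = 17, d_11 = (298 - 17^2)/9 = 9/9 = 1, a_11 = floor((17 + 17)/1) = 34.
  m_12 = 1*34 - 17 = 17, d_12 = (298 - 17^2)/1 = 9/1 = 9: (m_12, d_12) = (m_1, d_1) = (17, 9), so from here the quotients repeat a_1, ..., a_11; the period length is 11.
Hence the expansion of sqrt(298) is a_0 = 17 followed by the repeating block 3, 1, 4, 5, 1, 1, 5, 4, 1, 3, 34 (period 11).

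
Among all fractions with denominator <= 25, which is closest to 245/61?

Expand x = 245/61 as a continued fraction with the Euclidean algorithm:
  245 = 4*61 + 1, so a_0 = 4.
  61 = 61*1 + 0, so a_1 = 61.
so x = [4; 61].
Convergents (p_i = a_i*p_{i-1} + p_{i-2}, q_i = a_i*q_{i-1} + q_{i-2} with p_{-2}=0, p_{-1}=1, q_{-2}=1, q_{-1}=0), until the denominator exceeds 25:
  i=0: a_0=4, p_0 = 4*1 + 0 = 4, q_0 = 4*0 + 1 = 1.
  i=1: a_1=61, p_1 = 61*4 + 1 = 245, q_1 = 61*1 + 0 = 61.
q_1 = 61 > 25, so the last convergent with denominator <= 25 is p_0/q_0 = 4/1.
The closest fraction with denominator <= 25 is either p_0/q_0 or the intermediate fraction (k*p_0 + p_{-1})/(k*q_0 + q_{-1}) with the largest k >= 1 whose denominator stays <= 25; these approach x as k grows, and every other convergent or intermediate fraction in range is farther away.
Largest k: floor((25 - q_{-1})/q_0) = floor((25 - 0)/1) = 25 (using the seeds p_{-1} = 1, q_{-1} = 0).
That gives (25*4 + 1)/(25*1 + 0) = 101/25.
Compare the errors: |x - 4/1| = |245*1 - 4*61|/(61*1) = 1/61, and |x - 101/25| = |245*25 - 101*61|/(61*25) = 36/1525.
Cross-multiplying, 1*1525 = 1525 < 2196 = 36*61, so 1/61 is smaller: the convergent 4/1 is closer to x than 101/25.

4/1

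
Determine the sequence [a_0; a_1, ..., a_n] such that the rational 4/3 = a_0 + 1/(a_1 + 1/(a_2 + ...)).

Run the Euclidean algorithm on 4 and 3; the successive quotients are the partial quotients a_0, a_1, ... (each step inverts the fractional part left over by the previous one):
  4 = 1*3 + 1, so a_0 = 1.
  3 = 3*1 + 0, so a_1 = 3.
The remainder reaches 0 after 2 divisions, so the expansion has 2 partial quotients, read off in order.

[1; 3]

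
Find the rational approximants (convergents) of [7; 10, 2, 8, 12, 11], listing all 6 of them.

7/1, 71/10, 149/21, 1263/178, 15305/2157, 169618/23905

Using the convergent recurrence p_i = a_i*p_{i-1} + p_{i-2}, q_i = a_i*q_{i-1} + q_{i-2} with p_{-2}=0, p_{-1}=1, q_{-2}=1, q_{-1}=0:
  i=0: a_0=7, p_0 = 7*1 + 0 = 7, q_0 = 7*0 + 1 = 1.
  i=1: a_1=10, p_1 = 10*7 + 1 = 71, q_1 = 10*1 + 0 = 10.
  i=2: a_2=2, p_2 = 2*71 + 7 = 149, q_2 = 2*10 + 1 = 21.
  i=3: a_3=8, p_3 = 8*149 + 71 = 1263, q_3 = 8*21 + 10 = 178.
  i=4: a_4=12, p_4 = 12*1263 + 149 = 15305, q_4 = 12*178 + 21 = 2157.
  i=5: a_5=11, p_5 = 11*15305 + 1263 = 169618, q_5 = 11*2157 + 178 = 23905.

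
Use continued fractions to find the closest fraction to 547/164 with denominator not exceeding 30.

Expand x = 547/164 as a continued fraction with the Euclidean algorithm:
  547 = 3*164 + 55, so a_0 = 3.
  164 = 2*55 + 54, so a_1 = 2.
  55 = 1*54 + 1, so a_2 = 1.
  54 = 54*1 + 0, so a_3 = 54.
so x = [3; 2, 1, 54].
Convergents (p_i = a_i*p_{i-1} + p_{i-2}, q_i = a_i*q_{i-1} + q_{i-2} with p_{-2}=0, p_{-1}=1, q_{-2}=1, q_{-1}=0), until the denominator exceeds 30:
  i=0: a_0=3, p_0 = 3*1 + 0 = 3, q_0 = 3*0 + 1 = 1.
  i=1: a_1=2, p_1 = 2*3 + 1 = 7, q_1 = 2*1 + 0 = 2.
  i=2: a_2=1, p_2 = 1*7 + 3 = 10, q_2 = 1*2 + 1 = 3.
  i=3: a_3=54, p_3 = 54*10 + 7 = 547, q_3 = 54*3 + 2 = 164.
q_3 = 164 > 30, so the last convergent with denominator <= 30 is p_2/q_2 = 10/3.
The closest fraction with denominator <= 30 is either p_2/q_2 or the intermediate fraction (k*p_2 + p_1)/(k*q_2 + q_1) with the largest k >= 1 whose denominator stays <= 30; these approach x as k grows, and every other convergent or intermediate fraction in range is farther away.
Largest k: floor((30 - q_1)/q_2) = floor((30 - 2)/3) = 9.
That gives (9*10 + 7)/(9*3 + 2) = 97/29.
Compare the errors: |x - 10/3| = |547*3 - 10*164|/(164*3) = 1/492, and |x - 97/29| = |547*29 - 97*164|/(164*29) = 45/4756.
Cross-multiplying, 1*4756 = 4756 < 22140 = 45*492, so 1/492 is smaller: the convergent 10/3 is closer to x than 97/29.

10/3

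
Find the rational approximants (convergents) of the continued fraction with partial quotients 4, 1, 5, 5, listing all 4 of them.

4/1, 5/1, 29/6, 150/31

Using the convergent recurrence p_i = a_i*p_{i-1} + p_{i-2}, q_i = a_i*q_{i-1} + q_{i-2} with p_{-2}=0, p_{-1}=1, q_{-2}=1, q_{-1}=0:
  i=0: a_0=4, p_0 = 4*1 + 0 = 4, q_0 = 4*0 + 1 = 1.
  i=1: a_1=1, p_1 = 1*4 + 1 = 5, q_1 = 1*1 + 0 = 1.
  i=2: a_2=5, p_2 = 5*5 + 4 = 29, q_2 = 5*1 + 1 = 6.
  i=3: a_3=5, p_3 = 5*29 + 5 = 150, q_3 = 5*6 + 1 = 31.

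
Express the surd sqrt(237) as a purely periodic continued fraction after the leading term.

[15; (2, 1, 1, 7, 10, 7, 1, 1, 2, 30)]

Write x_i = (sqrt(237) + m_i)/d_i with (m_0, d_0) = (0, 1). a_0 = floor(sqrt(237)) = 15, since 15^2 = 225 <= 237 < 256 = 16^2.
Iterate m_{i+1} = d_i*a_i - m_i, d_{i+1} = (237 - m_{i+1}^2)/d_i, a_{i+1} = floor((a_0 + m_{i+1})/d_{i+1}):
  m_1 = 1*15 - 0 = 15, d_1 = (237 - 15^2)/1 = 12/1 = 12, a_1 = floor((15 + 15)/12) = 2.
  m_2 = 12*2 - 15 = 9, d_2 = (237 - 9^2)/12 = 156/12 = 13, a_2 = floor((15 + 9)/13) = 1.
  m_3 = 13*1 - 9 = 4, d_3 = (237 - 4^2)/13 = 221/13 = 17, a_3 = floor((15 + 4)/17) = 1.
  m_4 = 17*1 - 4 = 13, d_4 = (237 - 13^2)/17 = 68/17 = 4, a_4 = floor((15 + 13)/4) = 7.
  m_5 = 4*7 - 13 = 15, d_5 = (237 - 15^2)/4 = 12/4 = 3, a_5 = floor((15 + 15)/3) = 10.
  m_6 = 3*10 - 15 = 15, d_6 = (237 - 15^2)/3 = 12/3 = 4, a_6 = floor((15 + 15)/4) = 7.
  m_7 = 4*7 - 15 = 13, d_7 = (237 - 13^2)/4 = 68/4 = 17, a_7 = floor((15 + 13)/17) = 1.
  m_8 = 17*1 - 13 = 4, d_8 = (237 - 4^2)/17 = 221/17 = 13, a_8 = floor((15 + 4)/13) = 1.
  m_9 = 13*1 - 4 = 9, d_9 = (237 - 9^2)/13 = 156/13 = 12, a_9 = floor((15 + 9)/12) = 2.
  m_10 = 12*2 - 9 = 15, d_10 = (237 - 15^2)/12 = 12/12 = 1, a_10 = floor((15 + 15)/1) = 30.
  m_11 = 1*30 - 15 = 15, d_11 = (237 - 15^2)/1 = 12/1 = 12: (m_11, d_11) = (m_1, d_1) = (15, 12), so from here the quotients repeat a_1, ..., a_10; the period length is 10.
Hence the expansion of sqrt(237) is a_0 = 15 followed by the repeating block 2, 1, 1, 7, 10, 7, 1, 1, 2, 30 (period 10).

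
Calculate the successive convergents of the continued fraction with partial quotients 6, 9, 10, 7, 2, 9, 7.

6/1, 55/9, 556/91, 3947/646, 8450/1383, 79997/13093, 568429/93034

Using the convergent recurrence p_i = a_i*p_{i-1} + p_{i-2}, q_i = a_i*q_{i-1} + q_{i-2} with p_{-2}=0, p_{-1}=1, q_{-2}=1, q_{-1}=0:
  i=0: a_0=6, p_0 = 6*1 + 0 = 6, q_0 = 6*0 + 1 = 1.
  i=1: a_1=9, p_1 = 9*6 + 1 = 55, q_1 = 9*1 + 0 = 9.
  i=2: a_2=10, p_2 = 10*55 + 6 = 556, q_2 = 10*9 + 1 = 91.
  i=3: a_3=7, p_3 = 7*556 + 55 = 3947, q_3 = 7*91 + 9 = 646.
  i=4: a_4=2, p_4 = 2*3947 + 556 = 8450, q_4 = 2*646 + 91 = 1383.
  i=5: a_5=9, p_5 = 9*8450 + 3947 = 79997, q_5 = 9*1383 + 646 = 13093.
  i=6: a_6=7, p_6 = 7*79997 + 8450 = 568429, q_6 = 7*13093 + 1383 = 93034.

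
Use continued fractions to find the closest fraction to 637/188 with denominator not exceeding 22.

Expand x = 637/188 as a continued fraction with the Euclidean algorithm:
  637 = 3*188 + 73, so a_0 = 3.
  188 = 2*73 + 42, so a_1 = 2.
  73 = 1*42 + 31, so a_2 = 1.
  42 = 1*31 + 11, so a_3 = 1.
  31 = 2*11 + 9, so a_4 = 2.
  11 = 1*9 + 2, so a_5 = 1.
  9 = 4*2 + 1, so a_6 = 4.
  2 = 2*1 + 0, so a_7 = 2.
so x = [3; 2, 1, 1, 2, 1, 4, 2].
Convergents (p_i = a_i*p_{i-1} + p_{i-2}, q_i = a_i*q_{i-1} + q_{i-2} with p_{-2}=0, p_{-1}=1, q_{-2}=1, q_{-1}=0), until the denominator exceeds 22:
  i=0: a_0=3, p_0 = 3*1 + 0 = 3, q_0 = 3*0 + 1 = 1.
  i=1: a_1=2, p_1 = 2*3 + 1 = 7, q_1 = 2*1 + 0 = 2.
  i=2: a_2=1, p_2 = 1*7 + 3 = 10, q_2 = 1*2 + 1 = 3.
  i=3: a_3=1, p_3 = 1*10 + 7 = 17, q_3 = 1*3 + 2 = 5.
  i=4: a_4=2, p_4 = 2*17 + 10 = 44, q_4 = 2*5 + 3 = 13.
  i=5: a_5=1, p_5 = 1*44 + 17 = 61, q_5 = 1*13 + 5 = 18.
  i=6: a_6=4, p_6 = 4*61 + 44 = 288, q_6 = 4*18 + 13 = 85.
q_6 = 85 > 22, so the last convergent with denominator <= 22 is p_5/q_5 = 61/18.
The closest fraction with denominator <= 22 is either p_5/q_5 or the intermediate fraction (k*p_5 + p_4)/(k*q_5 + q_4) with the largest k >= 1 whose denominator stays <= 22; these approach x as k grows, and every other convergent or intermediate fraction in range is farther away.
Largest k: floor((22 - q_4)/q_5) = floor((22 - 13)/18) = 0.
Since k = 0, no intermediate fraction beyond p_5/q_5 has denominator <= 22, so the convergent 61/18 is the closest (its error is |637*18 - 61*188|/(188*18) = 2/3384).

61/18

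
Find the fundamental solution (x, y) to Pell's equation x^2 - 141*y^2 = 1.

(x, y) = (95, 8)

First expand sqrt(141) as a continued fraction. With x_i = (sqrt(141) + m_i)/d_i and (m_0, d_0) = (0, 1): a_0 = floor(sqrt(141)) = 11, since 11^2 = 121 <= 141 < 144 = 12^2.
Iterate m_{i+1} = d_i*a_i - m_i, d_{i+1} = (141 - m_{i+1}^2)/d_i, a_{i+1} = floor((a_0 + m_{i+1})/d_{i+1}):
  m_1 = 1*11 - 0 = 11, d_1 = (141 - 11^2)/1 = 20/1 = 20, a_1 = floor((11 + 11)/20) = 1.
  m_2 = 20*1 - 11 = 9, d_2 = (141 - 9^2)/20 = 60/20 = 3, a_2 = floor((11 + 9)/3) = 6.
  m_3 = 3*6 - 9 = 9, d_3 = (141 - 9^2)/3 = 60/3 = 20, a_3 = floor((11 + 9)/20) = 1.
  m_4 = 20*1 - 9 = 11, d_4 = (141 - 11^2)/20 = 20/20 = 1, a_4 = floor((11 + 11)/1) = 22.
  m_5 = 1*22 - 11 = 11, d_5 = (141 - 11^2)/1 = 20/1 = 20: (m_5, d_5) = (m_1, d_1) = (11, 20), so from here the quotients repeat a_1, ..., a_4; the period length is 4.
So sqrt(141) = [11; (1, 6, 1, 22)] with period length k = 4.
k is even, so the fundamental solution of x^2 - 141y^2 = 1 is (p_{k-1}, q_{k-1}) = (p_3, q_3); compute convergents through index 3.
Convergents (p_i = a_i*p_{i-1} + p_{i-2}, q_i = a_i*q_{i-1} + q_{i-2} with p_{-2}=0, p_{-1}=1, q_{-2}=1, q_{-1}=0):
  i=0: a_0=11, p_0 = 11*1 + 0 = 11, q_0 = 11*0 + 1 = 1.
  i=1: a_1=1, p_1 = 1*11 + 1 = 12, q_1 = 1*1 + 0 = 1.
  i=2: a_2=6, p_2 = 6*12 + 11 = 83, q_2 = 6*1 + 1 = 7.
  i=3: a_3=1, p_3 = 1*83 + 12 = 95, q_3 = 1*7 + 1 = 8.
Check: 95^2 - 141*8^2 = 9025 - 9024 = 1, so (x, y) = (95, 8) solves the equation, and by the theorem it is the least positive solution.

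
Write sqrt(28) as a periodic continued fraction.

[5; (3, 2, 3, 10)]

Write x_i = (sqrt(28) + m_i)/d_i with (m_0, d_0) = (0, 1). a_0 = floor(sqrt(28)) = 5, since 5^2 = 25 <= 28 < 36 = 6^2.
Iterate m_{i+1} = d_i*a_i - m_i, d_{i+1} = (28 - m_{i+1}^2)/d_i, a_{i+1} = floor((a_0 + m_{i+1})/d_{i+1}):
  m_1 = 1*5 - 0 = 5, d_1 = (28 - 5^2)/1 = 3/1 = 3, a_1 = floor((5 + 5)/3) = 3.
  m_2 = 3*3 - 5 = 4, d_2 = (28 - 4^2)/3 = 12/3 = 4, a_2 = floor((5 + 4)/4) = 2.
  m_3 = 4*2 - 4 = 4, d_3 = (28 - 4^2)/4 = 12/4 = 3, a_3 = floor((5 + 4)/3) = 3.
  m_4 = 3*3 - 4 = 5, d_4 = (28 - 5^2)/3 = 3/3 = 1, a_4 = floor((5 + 5)/1) = 10.
  m_5 = 1*10 - 5 = 5, d_5 = (28 - 5^2)/1 = 3/1 = 3: (m_5, d_5) = (m_1, d_1) = (5, 3), so from here the quotients repeat a_1, ..., a_4; the period length is 4.
Hence the expansion of sqrt(28) is a_0 = 5 followed by the repeating block 3, 2, 3, 10 (period 4).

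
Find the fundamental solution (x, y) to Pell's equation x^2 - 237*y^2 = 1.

First expand sqrt(237) as a continued fraction. With x_i = (sqrt(237) + m_i)/d_i and (m_0, d_0) = (0, 1): a_0 = floor(sqrt(237)) = 15, since 15^2 = 225 <= 237 < 256 = 16^2.
Iterate m_{i+1} = d_i*a_i - m_i, d_{i+1} = (237 - m_{i+1}^2)/d_i, a_{i+1} = floor((a_0 + m_{i+1})/d_{i+1}):
  m_1 = 1*15 - 0 = 15, d_1 = (237 - 15^2)/1 = 12/1 = 12, a_1 = floor((15 + 15)/12) = 2.
  m_2 = 12*2 - 15 = 9, d_2 = (237 - 9^2)/12 = 156/12 = 13, a_2 = floor((15 + 9)/13) = 1.
  m_3 = 13*1 - 9 = 4, d_3 = (237 - 4^2)/13 = 221/13 = 17, a_3 = floor((15 + 4)/17) = 1.
  m_4 = 17*1 - 4 = 13, d_4 = (237 - 13^2)/17 = 68/17 = 4, a_4 = floor((15 + 13)/4) = 7.
  m_5 = 4*7 - 13 = 15, d_5 = (237 - 15^2)/4 = 12/4 = 3, a_5 = floor((15 + 15)/3) = 10.
  m_6 = 3*10 - 15 = 15, d_6 = (237 - 15^2)/3 = 12/3 = 4, a_6 = floor((15 + 15)/4) = 7.
  m_7 = 4*7 - 15 = 13, d_7 = (237 - 13^2)/4 = 68/4 = 17, a_7 = floor((15 + 13)/17) = 1.
  m_8 = 17*1 - 13 = 4, d_8 = (237 - 4^2)/17 = 221/17 = 13, a_8 = floor((15 + 4)/13) = 1.
  m_9 = 13*1 - 4 = 9, d_9 = (237 - 9^2)/13 = 156/13 = 12, a_9 = floor((15 + 9)/12) = 2.
  m_10 = 12*2 - 9 = 15, d_10 = (237 - 15^2)/12 = 12/12 = 1, a_10 = floor((15 + 15)/1) = 30.
  m_11 = 1*30 - 15 = 15, d_11 = (237 - 15^2)/1 = 12/1 = 12: (m_11, d_11) = (m_1, d_1) = (15, 12), so from here the quotients repeat a_1, ..., a_10; the period length is 10.
So sqrt(237) = [15; (2, 1, 1, 7, 10, 7, 1, 1, 2, 30)] with period length k = 10.
k is even, so the fundamental solution of x^2 - 237y^2 = 1 is (p_{k-1}, q_{k-1}) = (p_9, q_9); compute convergents through index 9.
Convergents (p_i = a_i*p_{i-1} + p_{i-2}, q_i = a_i*q_{i-1} + q_{i-2} with p_{-2}=0, p_{-1}=1, q_{-2}=1, q_{-1}=0):
  i=0: a_0=15, p_0 = 15*1 + 0 = 15, q_0 = 15*0 + 1 = 1.
  i=1: a_1=2, p_1 = 2*15 + 1 = 31, q_1 = 2*1 + 0 = 2.
  i=2: a_2=1, p_2 = 1*31 + 15 = 46, q_2 = 1*2 + 1 = 3.
  i=3: a_3=1, p_3 = 1*46 + 31 = 77, q_3 = 1*3 + 2 = 5.
  i=4: a_4=7, p_4 = 7*77 + 46 = 585, q_4 = 7*5 + 3 = 38.
  i=5: a_5=10, p_5 = 10*585 + 77 = 5927, q_5 = 10*38 + 5 = 385.
  i=6: a_6=7, p_6 = 7*5927 + 585 = 42074, q_6 = 7*385 + 38 = 2733.
  i=7: a_7=1, p_7 = 1*42074 + 5927 = 48001, q_7 = 1*2733 + 385 = 3118.
  i=8: a_8=1, p_8 = 1*48001 + 42074 = 90075, q_8 = 1*3118 + 2733 = 5851.
  i=9: a_9=2, p_9 = 2*90075 + 48001 = 228151, q_9 = 2*5851 + 3118 = 14820.
Check: 228151^2 - 237*14820^2 = 52052878801 - 52052878800 = 1, so (x, y) = (228151, 14820) solves the equation, and by the theorem it is the least positive solution.

(x, y) = (228151, 14820)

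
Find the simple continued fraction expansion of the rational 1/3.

Run the Euclidean algorithm on 1 and 3; the successive quotients are the partial quotients a_0, a_1, ... (each step inverts the fractional part left over by the previous one):
  1 = 0*3 + 1, so a_0 = 0.
  3 = 3*1 + 0, so a_1 = 3.
The remainder reaches 0 after 2 divisions, so the expansion has 2 partial quotients, read off in order.

[0; 3]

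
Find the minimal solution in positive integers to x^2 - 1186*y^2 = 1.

First expand sqrt(1186) as a continued fraction. With x_i = (sqrt(1186) + m_i)/d_i and (m_0, d_0) = (0, 1): a_0 = floor(sqrt(1186)) = 34, since 34^2 = 1156 <= 1186 < 1225 = 35^2.
Iterate m_{i+1} = d_i*a_i - m_i, d_{i+1} = (1186 - m_{i+1}^2)/d_i, a_{i+1} = floor((a_0 + m_{i+1})/d_{i+1}):
  m_1 = 1*34 - 0 = 34, d_1 = (1186 - 34^2)/1 = 30/1 = 30, a_1 = floor((34 + 34)/30) = 2.
  m_2 = 30*2 - 34 = 26, d_2 = (1186 - 26^2)/30 = 510/30 = 17, a_2 = floor((34 + 26)/17) = 3.
  m_3 = 17*3 - 26 = 25, d_3 = (1186 - 25^2)/17 = 561/17 = 33, a_3 = floor((34 + 25)/33) = 1.
  m_4 = 33*1 - 25 = 8, d_4 = (1186 - 8^2)/33 = 1122/33 = 34, a_4 = floor((34 + 8)/34) = 1.
  m_5 = 34*1 - 8 = 26, d_5 = (1186 - 26^2)/34 = 510/34 = 15, a_5 = floor((34 + 26)/15) = 4.
  m_6 = 15*4 - 26 = 34, d_6 = (1186 - 34^2)/15 = 30/15 = 2, a_6 = floor((34 + 34)/2) = 34.
  m_7 = 2*34 - 34 = 34, d_7 = (1186 - 34^2)/2 = 30/2 = 15, a_7 = floor((34 + 34)/15) = 4.
  m_8 = 15*4 - 34 = 26, d_8 = (1186 - 26^2)/15 = 510/15 = 34, a_8 = floor((34 + 26)/34) = 1.
  m_9 = 34*1 - 26 = 8, d_9 = (1186 - 8^2)/34 = 1122/34 = 33, a_9 = floor((34 + 8)/33) = 1.
  m_10 = 33*1 - 8 = 25, d_10 = (1186 - 25^2)/33 = 561/33 = 17, a_10 = floor((34 + 25)/17) = 3.
  m_11 = 17*3 - 25 = 26, d_11 = (1186 - 26^2)/17 = 510/17 = 30, a_11 = floor((34 + 26)/30) = 2.
  m_12 = 30*2 - 26 = 34, d_12 = (1186 - 34^2)/30 = 30/30 = 1, a_12 = floor((34 + 34)/1) = 68.
  m_13 = 1*68 - 34 = 34, d_13 = (1186 - 34^2)/1 = 30/1 = 30: (m_13, d_13) = (m_1, d_1) = (34, 30), so from here the quotients repeat a_1, ..., a_12; the period length is 12.
So sqrt(1186) = [34; (2, 3, 1, 1, 4, 34, 4, 1, 1, 3, 2, 68)] with period length k = 12.
k is even, so the fundamental solution of x^2 - 1186y^2 = 1 is (p_{k-1}, q_{k-1}) = (p_11, q_11); compute convergents through index 11.
Convergents (p_i = a_i*p_{i-1} + p_{i-2}, q_i = a_i*q_{i-1} + q_{i-2} with p_{-2}=0, p_{-1}=1, q_{-2}=1, q_{-1}=0):
  i=0: a_0=34, p_0 = 34*1 + 0 = 34, q_0 = 34*0 + 1 = 1.
  i=1: a_1=2, p_1 = 2*34 + 1 = 69, q_1 = 2*1 + 0 = 2.
  i=2: a_2=3, p_2 = 3*69 + 34 = 241, q_2 = 3*2 + 1 = 7.
  i=3: a_3=1, p_3 = 1*241 + 69 = 310, q_3 = 1*7 + 2 = 9.
  i=4: a_4=1, p_4 = 1*310 + 241 = 551, q_4 = 1*9 + 7 = 16.
  i=5: a_5=4, p_5 = 4*551 + 310 = 2514, q_5 = 4*16 + 9 = 73.
  i=6: a_6=34, p_6 = 34*2514 + 551 = 86027, q_6 = 34*73 + 16 = 2498.
  i=7: a_7=4, p_7 = 4*86027 + 2514 = 346622, q_7 = 4*2498 + 73 = 10065.
  i=8: a_8=1, p_8 = 1*346622 + 86027 = 432649, q_8 = 1*10065 + 2498 = 12563.
  i=9: a_9=1, p_9 = 1*432649 + 346622 = 779271, q_9 = 1*12563 + 10065 = 22628.
  i=10: a_10=3, p_10 = 3*779271 + 432649 = 2770462, q_10 = 3*22628 + 12563 = 80447.
  i=11: a_11=2, p_11 = 2*2770462 + 779271 = 6320195, q_11 = 2*80447 + 22628 = 183522.
Check: 6320195^2 - 1186*183522^2 = 39944864838025 - 39944864838024 = 1, so (x, y) = (6320195, 183522) solves the equation, and by the theorem it is the least positive solution.

(x, y) = (6320195, 183522)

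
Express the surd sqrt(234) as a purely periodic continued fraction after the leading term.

[15; (3, 2, 1, 2, 1, 2, 3, 30)]

Write x_i = (sqrt(234) + m_i)/d_i with (m_0, d_0) = (0, 1). a_0 = floor(sqrt(234)) = 15, since 15^2 = 225 <= 234 < 256 = 16^2.
Iterate m_{i+1} = d_i*a_i - m_i, d_{i+1} = (234 - m_{i+1}^2)/d_i, a_{i+1} = floor((a_0 + m_{i+1})/d_{i+1}):
  m_1 = 1*15 - 0 = 15, d_1 = (234 - 15^2)/1 = 9/1 = 9, a_1 = floor((15 + 15)/9) = 3.
  m_2 = 9*3 - 15 = 12, d_2 = (234 - 12^2)/9 = 90/9 = 10, a_2 = floor((15 + 12)/10) = 2.
  m_3 = 10*2 - 12 = 8, d_3 = (234 - 8^2)/10 = 170/10 = 17, a_3 = floor((15 + 8)/17) = 1.
  m_4 = 17*1 - 8 = 9, d_4 = (234 - 9^2)/17 = 153/17 = 9, a_4 = floor((15 + 9)/9) = 2.
  m_5 = 9*2 - 9 = 9, d_5 = (234 - 9^2)/9 = 153/9 = 17, a_5 = floor((15 + 9)/17) = 1.
  m_6 = 17*1 - 9 = 8, d_6 = (234 - 8^2)/17 = 170/17 = 10, a_6 = floor((15 + 8)/10) = 2.
  m_7 = 10*2 - 8 = 12, d_7 = (234 - 12^2)/10 = 90/10 = 9, a_7 = floor((15 + 12)/9) = 3.
  m_8 = 9*3 - 12 = 15, d_8 = (234 - 15^2)/9 = 9/9 = 1, a_8 = floor((15 + 15)/1) = 30.
  m_9 = 1*30 - 15 = 15, d_9 = (234 - 15^2)/1 = 9/1 = 9: (m_9, d_9) = (m_1, d_1) = (15, 9), so from here the quotients repeat a_1, ..., a_8; the period length is 8.
Hence the expansion of sqrt(234) is a_0 = 15 followed by the repeating block 3, 2, 1, 2, 1, 2, 3, 30 (period 8).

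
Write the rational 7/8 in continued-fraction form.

Run the Euclidean algorithm on 7 and 8; the successive quotients are the partial quotients a_0, a_1, ... (each step inverts the fractional part left over by the previous one):
  7 = 0*8 + 7, so a_0 = 0.
  8 = 1*7 + 1, so a_1 = 1.
  7 = 7*1 + 0, so a_2 = 7.
The remainder reaches 0 after 3 divisions, so the expansion has 3 partial quotients, read off in order.

[0; 1, 7]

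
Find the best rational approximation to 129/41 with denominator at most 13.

Expand x = 129/41 as a continued fraction with the Euclidean algorithm:
  129 = 3*41 + 6, so a_0 = 3.
  41 = 6*6 + 5, so a_1 = 6.
  6 = 1*5 + 1, so a_2 = 1.
  5 = 5*1 + 0, so a_3 = 5.
so x = [3; 6, 1, 5].
Convergents (p_i = a_i*p_{i-1} + p_{i-2}, q_i = a_i*q_{i-1} + q_{i-2} with p_{-2}=0, p_{-1}=1, q_{-2}=1, q_{-1}=0), until the denominator exceeds 13:
  i=0: a_0=3, p_0 = 3*1 + 0 = 3, q_0 = 3*0 + 1 = 1.
  i=1: a_1=6, p_1 = 6*3 + 1 = 19, q_1 = 6*1 + 0 = 6.
  i=2: a_2=1, p_2 = 1*19 + 3 = 22, q_2 = 1*6 + 1 = 7.
  i=3: a_3=5, p_3 = 5*22 + 19 = 129, q_3 = 5*7 + 6 = 41.
q_3 = 41 > 13, so the last convergent with denominator <= 13 is p_2/q_2 = 22/7.
The closest fraction with denominator <= 13 is either p_2/q_2 or the intermediate fraction (k*p_2 + p_1)/(k*q_2 + q_1) with the largest k >= 1 whose denominator stays <= 13; these approach x as k grows, and every other convergent or intermediate fraction in range is farther away.
Largest k: floor((13 - q_1)/q_2) = floor((13 - 6)/7) = 1.
That gives (1*22 + 19)/(1*7 + 6) = 41/13.
Compare the errors: |x - 22/7| = |129*7 - 22*41|/(41*7) = 1/287, and |x - 41/13| = |129*13 - 41*41|/(41*13) = 4/533.
Cross-multiplying, 1*533 = 533 < 1148 = 4*287, so 1/287 is smaller: the convergent 22/7 is closer to x than 41/13.

22/7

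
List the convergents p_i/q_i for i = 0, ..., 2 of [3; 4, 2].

3/1, 13/4, 29/9

Using the convergent recurrence p_i = a_i*p_{i-1} + p_{i-2}, q_i = a_i*q_{i-1} + q_{i-2} with p_{-2}=0, p_{-1}=1, q_{-2}=1, q_{-1}=0:
  i=0: a_0=3, p_0 = 3*1 + 0 = 3, q_0 = 3*0 + 1 = 1.
  i=1: a_1=4, p_1 = 4*3 + 1 = 13, q_1 = 4*1 + 0 = 4.
  i=2: a_2=2, p_2 = 2*13 + 3 = 29, q_2 = 2*4 + 1 = 9.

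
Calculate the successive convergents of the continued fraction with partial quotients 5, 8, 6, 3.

5/1, 41/8, 251/49, 794/155

Using the convergent recurrence p_i = a_i*p_{i-1} + p_{i-2}, q_i = a_i*q_{i-1} + q_{i-2} with p_{-2}=0, p_{-1}=1, q_{-2}=1, q_{-1}=0:
  i=0: a_0=5, p_0 = 5*1 + 0 = 5, q_0 = 5*0 + 1 = 1.
  i=1: a_1=8, p_1 = 8*5 + 1 = 41, q_1 = 8*1 + 0 = 8.
  i=2: a_2=6, p_2 = 6*41 + 5 = 251, q_2 = 6*8 + 1 = 49.
  i=3: a_3=3, p_3 = 3*251 + 41 = 794, q_3 = 3*49 + 8 = 155.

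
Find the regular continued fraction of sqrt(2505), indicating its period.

Write x_i = (sqrt(2505) + m_i)/d_i with (m_0, d_0) = (0, 1). a_0 = floor(sqrt(2505)) = 50, since 50^2 = 2500 <= 2505 < 2601 = 51^2.
Iterate m_{i+1} = d_i*a_i - m_i, d_{i+1} = (2505 - m_{i+1}^2)/d_i, a_{i+1} = floor((a_0 + m_{i+1})/d_{i+1}):
  m_1 = 1*50 - 0 = 50, d_1 = (2505 - 50^2)/1 = 5/1 = 5, a_1 = floor((50 + 50)/5) = 20.
  m_2 = 5*20 - 50 = 50, d_2 = (2505 - 50^2)/5 = 5/5 = 1, a_2 = floor((50 + 50)/1) = 100.
  m_3 = 1*100 - 50 = 50, d_3 = (2505 - 50^2)/1 = 5/1 = 5: (m_3, d_3) = (m_1, d_1) = (50, 5), so from here the quotients repeat a_1, a_2; the period length is 2.
Hence the expansion of sqrt(2505) is a_0 = 50 followed by the repeating block 20, 100 (period 2).

[50; (20, 100)]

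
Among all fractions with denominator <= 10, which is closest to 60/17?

Expand x = 60/17 as a continued fraction with the Euclidean algorithm:
  60 = 3*17 + 9, so a_0 = 3.
  17 = 1*9 + 8, so a_1 = 1.
  9 = 1*8 + 1, so a_2 = 1.
  8 = 8*1 + 0, so a_3 = 8.
so x = [3; 1, 1, 8].
Convergents (p_i = a_i*p_{i-1} + p_{i-2}, q_i = a_i*q_{i-1} + q_{i-2} with p_{-2}=0, p_{-1}=1, q_{-2}=1, q_{-1}=0), until the denominator exceeds 10:
  i=0: a_0=3, p_0 = 3*1 + 0 = 3, q_0 = 3*0 + 1 = 1.
  i=1: a_1=1, p_1 = 1*3 + 1 = 4, q_1 = 1*1 + 0 = 1.
  i=2: a_2=1, p_2 = 1*4 + 3 = 7, q_2 = 1*1 + 1 = 2.
  i=3: a_3=8, p_3 = 8*7 + 4 = 60, q_3 = 8*2 + 1 = 17.
q_3 = 17 > 10, so the last convergent with denominator <= 10 is p_2/q_2 = 7/2.
The closest fraction with denominator <= 10 is either p_2/q_2 or the intermediate fraction (k*p_2 + p_1)/(k*q_2 + q_1) with the largest k >= 1 whose denominator stays <= 10; these approach x as k grows, and every other convergent or intermediate fraction in range is farther away.
Largest k: floor((10 - q_1)/q_2) = floor((10 - 1)/2) = 4.
That gives (4*7 + 4)/(4*2 + 1) = 32/9.
Compare the errors: |x - 7/2| = |60*2 - 7*17|/(17*2) = 1/34, and |x - 32/9| = |60*9 - 32*17|/(17*9) = 4/153.
Cross-multiplying, 4*34 = 136 < 153 = 1*153, so 4/153 is smaller: the intermediate fraction 32/9 is closer to x than 7/2.

32/9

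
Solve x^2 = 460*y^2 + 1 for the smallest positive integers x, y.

(x, y) = (2535751, 118230)

First expand sqrt(460) as a continued fraction. With x_i = (sqrt(460) + m_i)/d_i and (m_0, d_0) = (0, 1): a_0 = floor(sqrt(460)) = 21, since 21^2 = 441 <= 460 < 484 = 22^2.
Iterate m_{i+1} = d_i*a_i - m_i, d_{i+1} = (460 - m_{i+1}^2)/d_i, a_{i+1} = floor((a_0 + m_{i+1})/d_{i+1}):
  m_1 = 1*21 - 0 = 21, d_1 = (460 - 21^2)/1 = 19/1 = 19, a_1 = floor((21 + 21)/19) = 2.
  m_2 = 19*2 - 21 = 17, d_2 = (460 - 17^2)/19 = 171/19 = 9, a_2 = floor((21 + 17)/9) = 4.
  m_3 = 9*4 - 17 = 19, d_3 = (460 - 19^2)/9 = 99/9 = 11, a_3 = floor((21 + 19)/11) = 3.
  m_4 = 11*3 - 19 = 14, d_4 = (460 - 14^2)/11 = 264/11 = 24, a_4 = floor((21 + 14)/24) = 1.
  m_5 = 24*1 - 14 = 10, d_5 = (460 - 10^2)/24 = 360/24 = 15, a_5 = floor((21 + 10)/15) = 2.
  m_6 = 15*2 - 10 = 20, d_6 = (460 - 20^2)/15 = 60/15 = 4, a_6 = floor((21 + 20)/4) = 10.
  m_7 = 4*10 - 20 = 20, d_7 = (460 - 20^2)/4 = 60/4 = 15, a_7 = floor((21 + 20)/15) = 2.
  m_8 = 15*2 - 20 = 10, d_8 = (460 - 10^2)/15 = 360/15 = 24, a_8 = floor((21 + 10)/24) = 1.
  m_9 = 24*1 - 10 = 14, d_9 = (460 - 14^2)/24 = 264/24 = 11, a_9 = floor((21 + 14)/11) = 3.
  m_10 = 11*3 - 14 = 19, d_10 = (460 - 19^2)/11 = 99/11 = 9, a_10 = floor((21 + 19)/9) = 4.
  m_11 = 9*4 - 19 = 17, d_11 = (460 - 17^2)/9 = 171/9 = 19, a_11 = floor((21 + 17)/19) = 2.
  m_12 = 19*2 - 17 = 21, d_12 = (460 - 21^2)/19 = 19/19 = 1, a_12 = floor((21 + 21)/1) = 42.
  m_13 = 1*42 - 21 = 21, d_13 = (460 - 21^2)/1 = 19/1 = 19: (m_13, d_13) = (m_1, d_1) = (21, 19), so from here the quotients repeat a_1, ..., a_12; the period length is 12.
So sqrt(460) = [21; (2, 4, 3, 1, 2, 10, 2, 1, 3, 4, 2, 42)] with period length k = 12.
k is even, so the fundamental solution of x^2 - 460y^2 = 1 is (p_{k-1}, q_{k-1}) = (p_11, q_11); compute convergents through index 11.
Convergents (p_i = a_i*p_{i-1} + p_{i-2}, q_i = a_i*q_{i-1} + q_{i-2} with p_{-2}=0, p_{-1}=1, q_{-2}=1, q_{-1}=0):
  i=0: a_0=21, p_0 = 21*1 + 0 = 21, q_0 = 21*0 + 1 = 1.
  i=1: a_1=2, p_1 = 2*21 + 1 = 43, q_1 = 2*1 + 0 = 2.
  i=2: a_2=4, p_2 = 4*43 + 21 = 193, q_2 = 4*2 + 1 = 9.
  i=3: a_3=3, p_3 = 3*193 + 43 = 622, q_3 = 3*9 + 2 = 29.
  i=4: a_4=1, p_4 = 1*622 + 193 = 815, q_4 = 1*29 + 9 = 38.
  i=5: a_5=2, p_5 = 2*815 + 622 = 2252, q_5 = 2*38 + 29 = 105.
  i=6: a_6=10, p_6 = 10*2252 + 815 = 23335, q_6 = 10*105 + 38 = 1088.
  i=7: a_7=2, p_7 = 2*23335 + 2252 = 48922, q_7 = 2*1088 + 105 = 2281.
  i=8: a_8=1, p_8 = 1*48922 + 23335 = 72257, q_8 = 1*2281 + 1088 = 3369.
  i=9: a_9=3, p_9 = 3*72257 + 48922 = 265693, q_9 = 3*3369 + 2281 = 12388.
  i=10: a_10=4, p_10 = 4*265693 + 72257 = 1135029, q_10 = 4*12388 + 3369 = 52921.
  i=11: a_11=2, p_11 = 2*1135029 + 265693 = 2535751, q_11 = 2*52921 + 12388 = 118230.
Check: 2535751^2 - 460*118230^2 = 6430033134001 - 6430033134000 = 1, so (x, y) = (2535751, 118230) solves the equation, and by the theorem it is the least positive solution.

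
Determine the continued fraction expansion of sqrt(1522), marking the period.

[39; (78)]

Write x_i = (sqrt(1522) + m_i)/d_i with (m_0, d_0) = (0, 1). a_0 = floor(sqrt(1522)) = 39, since 39^2 = 1521 <= 1522 < 1600 = 40^2.
Iterate m_{i+1} = d_i*a_i - m_i, d_{i+1} = (1522 - m_{i+1}^2)/d_i, a_{i+1} = floor((a_0 + m_{i+1})/d_{i+1}):
  m_1 = 1*39 - 0 = 39, d_1 = (1522 - 39^2)/1 = 1/1 = 1, a_1 = floor((39 + 39)/1) = 78.
  m_2 = 1*78 - 39 = 39, d_2 = (1522 - 39^2)/1 = 1/1 = 1: (m_2, d_2) = (m_1, d_1) = (39, 1), so from here the quotient a_1 repeats; the period length is 1.
Hence the expansion of sqrt(1522) is a_0 = 39 followed by the repeating block 78 (period 1).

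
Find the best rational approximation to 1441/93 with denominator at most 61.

945/61

Expand x = 1441/93 as a continued fraction with the Euclidean algorithm:
  1441 = 15*93 + 46, so a_0 = 15.
  93 = 2*46 + 1, so a_1 = 2.
  46 = 46*1 + 0, so a_2 = 46.
so x = [15; 2, 46].
Convergents (p_i = a_i*p_{i-1} + p_{i-2}, q_i = a_i*q_{i-1} + q_{i-2} with p_{-2}=0, p_{-1}=1, q_{-2}=1, q_{-1}=0), until the denominator exceeds 61:
  i=0: a_0=15, p_0 = 15*1 + 0 = 15, q_0 = 15*0 + 1 = 1.
  i=1: a_1=2, p_1 = 2*15 + 1 = 31, q_1 = 2*1 + 0 = 2.
  i=2: a_2=46, p_2 = 46*31 + 15 = 1441, q_2 = 46*2 + 1 = 93.
q_2 = 93 > 61, so the last convergent with denominator <= 61 is p_1/q_1 = 31/2.
The closest fraction with denominator <= 61 is either p_1/q_1 or the intermediate fraction (k*p_1 + p_0)/(k*q_1 + q_0) with the largest k >= 1 whose denominator stays <= 61; these approach x as k grows, and every other convergent or intermediate fraction in range is farther away.
Largest k: floor((61 - q_0)/q_1) = floor((61 - 1)/2) = 30.
That gives (30*31 + 15)/(30*2 + 1) = 945/61.
Compare the errors: |x - 31/2| = |1441*2 - 31*93|/(93*2) = 1/186, and |x - 945/61| = |1441*61 - 945*93|/(93*61) = 16/5673.
Cross-multiplying, 16*186 = 2976 < 5673 = 1*5673, so 16/5673 is smaller: the intermediate fraction 945/61 is closer to x than 31/2.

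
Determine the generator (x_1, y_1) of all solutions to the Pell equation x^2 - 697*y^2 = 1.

(x, y) = (34849, 1320)

First expand sqrt(697) as a continued fraction. With x_i = (sqrt(697) + m_i)/d_i and (m_0, d_0) = (0, 1): a_0 = floor(sqrt(697)) = 26, since 26^2 = 676 <= 697 < 729 = 27^2.
Iterate m_{i+1} = d_i*a_i - m_i, d_{i+1} = (697 - m_{i+1}^2)/d_i, a_{i+1} = floor((a_0 + m_{i+1})/d_{i+1}):
  m_1 = 1*26 - 0 = 26, d_1 = (697 - 26^2)/1 = 21/1 = 21, a_1 = floor((26 + 26)/21) = 2.
  m_2 = 21*2 - 26 = 16, d_2 = (697 - 16^2)/21 = 441/21 = 21, a_2 = floor((26 + 16)/21) = 2.
  m_3 = 21*2 - 16 = 26, d_3 = (697 - 26^2)/21 = 21/21 = 1, a_3 = floor((26 + 26)/1) = 52.
  m_4 = 1*52 - 26 = 26, d_4 = (697 - 26^2)/1 = 21/1 = 21: (m_4, d_4) = (m_1, d_1) = (26, 21), so from here the quotients repeat a_1, ..., a_3; the period length is 3.
So sqrt(697) = [26; (2, 2, 52)] with period length k = 3.
k is odd, so (p_{k-1}, q_{k-1}) only solves x^2 - 697y^2 = -1 and the fundamental solution of x^2 - 697y^2 = 1 is (p_{2k-1}, q_{2k-1}) = (p_5, q_5); compute convergents through index 5, running through the period twice.
Convergents (p_i = a_i*p_{i-1} + p_{i-2}, q_i = a_i*q_{i-1} + q_{i-2} with p_{-2}=0, p_{-1}=1, q_{-2}=1, q_{-1}=0):
  i=0: a_0=26, p_0 = 26*1 + 0 = 26, q_0 = 26*0 + 1 = 1.
  i=1: a_1=2, p_1 = 2*26 + 1 = 53, q_1 = 2*1 + 0 = 2.
  i=2: a_2=2, p_2 = 2*53 + 26 = 132, q_2 = 2*2 + 1 = 5.
  i=3: a_3=52, p_3 = 52*132 + 53 = 6917, q_3 = 52*5 + 2 = 262.
  i=4: a_4=2, p_4 = 2*6917 + 132 = 13966, q_4 = 2*262 + 5 = 529.
  i=5: a_5=2, p_5 = 2*13966 + 6917 = 34849, q_5 = 2*529 + 262 = 1320.
Indeed p_2^2 - 697*q_2^2 = 17424 - 17425 = -1, not +1.
Check: 34849^2 - 697*1320^2 = 1214452801 - 1214452800 = 1, so (x, y) = (34849, 1320) solves the equation, and by the theorem it is the least positive solution.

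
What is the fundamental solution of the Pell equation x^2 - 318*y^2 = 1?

(x, y) = (107, 6)

First expand sqrt(318) as a continued fraction. With x_i = (sqrt(318) + m_i)/d_i and (m_0, d_0) = (0, 1): a_0 = floor(sqrt(318)) = 17, since 17^2 = 289 <= 318 < 324 = 18^2.
Iterate m_{i+1} = d_i*a_i - m_i, d_{i+1} = (318 - m_{i+1}^2)/d_i, a_{i+1} = floor((a_0 + m_{i+1})/d_{i+1}):
  m_1 = 1*17 - 0 = 17, d_1 = (318 - 17^2)/1 = 29/1 = 29, a_1 = floor((17 + 17)/29) = 1.
  m_2 = 29*1 - 17 = 12, d_2 = (318 - 12^2)/29 = 174/29 = 6, a_2 = floor((17 + 12)/6) = 4.
  m_3 = 6*4 - 12 = 12, d_3 = (318 - 12^2)/6 = 174/6 = 29, a_3 = floor((17 + 12)/29) = 1.
  m_4 = 29*1 - 12 = 17, d_4 = (318 - 17^2)/29 = 29/29 = 1, a_4 = floor((17 + 17)/1) = 34.
  m_5 = 1*34 - 17 = 17, d_5 = (318 - 17^2)/1 = 29/1 = 29: (m_5, d_5) = (m_1, d_1) = (17, 29), so from here the quotients repeat a_1, ..., a_4; the period length is 4.
So sqrt(318) = [17; (1, 4, 1, 34)] with period length k = 4.
k is even, so the fundamental solution of x^2 - 318y^2 = 1 is (p_{k-1}, q_{k-1}) = (p_3, q_3); compute convergents through index 3.
Convergents (p_i = a_i*p_{i-1} + p_{i-2}, q_i = a_i*q_{i-1} + q_{i-2} with p_{-2}=0, p_{-1}=1, q_{-2}=1, q_{-1}=0):
  i=0: a_0=17, p_0 = 17*1 + 0 = 17, q_0 = 17*0 + 1 = 1.
  i=1: a_1=1, p_1 = 1*17 + 1 = 18, q_1 = 1*1 + 0 = 1.
  i=2: a_2=4, p_2 = 4*18 + 17 = 89, q_2 = 4*1 + 1 = 5.
  i=3: a_3=1, p_3 = 1*89 + 18 = 107, q_3 = 1*5 + 1 = 6.
Check: 107^2 - 318*6^2 = 11449 - 11448 = 1, so (x, y) = (107, 6) solves the equation, and by the theorem it is the least positive solution.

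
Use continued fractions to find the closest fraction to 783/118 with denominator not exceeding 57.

73/11

Expand x = 783/118 as a continued fraction with the Euclidean algorithm:
  783 = 6*118 + 75, so a_0 = 6.
  118 = 1*75 + 43, so a_1 = 1.
  75 = 1*43 + 32, so a_2 = 1.
  43 = 1*32 + 11, so a_3 = 1.
  32 = 2*11 + 10, so a_4 = 2.
  11 = 1*10 + 1, so a_5 = 1.
  10 = 10*1 + 0, so a_6 = 10.
so x = [6; 1, 1, 1, 2, 1, 10].
Convergents (p_i = a_i*p_{i-1} + p_{i-2}, q_i = a_i*q_{i-1} + q_{i-2} with p_{-2}=0, p_{-1}=1, q_{-2}=1, q_{-1}=0), until the denominator exceeds 57:
  i=0: a_0=6, p_0 = 6*1 + 0 = 6, q_0 = 6*0 + 1 = 1.
  i=1: a_1=1, p_1 = 1*6 + 1 = 7, q_1 = 1*1 + 0 = 1.
  i=2: a_2=1, p_2 = 1*7 + 6 = 13, q_2 = 1*1 + 1 = 2.
  i=3: a_3=1, p_3 = 1*13 + 7 = 20, q_3 = 1*2 + 1 = 3.
  i=4: a_4=2, p_4 = 2*20 + 13 = 53, q_4 = 2*3 + 2 = 8.
  i=5: a_5=1, p_5 = 1*53 + 20 = 73, q_5 = 1*8 + 3 = 11.
  i=6: a_6=10, p_6 = 10*73 + 53 = 783, q_6 = 10*11 + 8 = 118.
q_6 = 118 > 57, so the last convergent with denominator <= 57 is p_5/q_5 = 73/11.
The closest fraction with denominator <= 57 is either p_5/q_5 or the intermediate fraction (k*p_5 + p_4)/(k*q_5 + q_4) with the largest k >= 1 whose denominator stays <= 57; these approach x as k grows, and every other convergent or intermediate fraction in range is farther away.
Largest k: floor((57 - q_4)/q_5) = floor((57 - 8)/11) = 4.
That gives (4*73 + 53)/(4*11 + 8) = 345/52.
Compare the errors: |x - 73/11| = |783*11 - 73*118|/(118*11) = 1/1298, and |x - 345/52| = |783*52 - 345*118|/(118*52) = 6/6136.
Cross-multiplying, 1*6136 = 6136 < 7788 = 6*1298, so 1/1298 is smaller: the convergent 73/11 is closer to x than 345/52.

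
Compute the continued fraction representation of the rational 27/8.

[3; 2, 1, 2]

Run the Euclidean algorithm on 27 and 8; the successive quotients are the partial quotients a_0, a_1, ... (each step inverts the fractional part left over by the previous one):
  27 = 3*8 + 3, so a_0 = 3.
  8 = 2*3 + 2, so a_1 = 2.
  3 = 1*2 + 1, so a_2 = 1.
  2 = 2*1 + 0, so a_3 = 2.
The remainder reaches 0 after 4 divisions, so the expansion has 4 partial quotients, read off in order.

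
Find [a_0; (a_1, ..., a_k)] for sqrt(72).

[8; (2, 16)]

Write x_i = (sqrt(72) + m_i)/d_i with (m_0, d_0) = (0, 1). a_0 = floor(sqrt(72)) = 8, since 8^2 = 64 <= 72 < 81 = 9^2.
Iterate m_{i+1} = d_i*a_i - m_i, d_{i+1} = (72 - m_{i+1}^2)/d_i, a_{i+1} = floor((a_0 + m_{i+1})/d_{i+1}):
  m_1 = 1*8 - 0 = 8, d_1 = (72 - 8^2)/1 = 8/1 = 8, a_1 = floor((8 + 8)/8) = 2.
  m_2 = 8*2 - 8 = 8, d_2 = (72 - 8^2)/8 = 8/8 = 1, a_2 = floor((8 + 8)/1) = 16.
  m_3 = 1*16 - 8 = 8, d_3 = (72 - 8^2)/1 = 8/1 = 8: (m_3, d_3) = (m_1, d_1) = (8, 8), so from here the quotients repeat a_1, a_2; the period length is 2.
Hence the expansion of sqrt(72) is a_0 = 8 followed by the repeating block 2, 16 (period 2).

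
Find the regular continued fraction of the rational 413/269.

Run the Euclidean algorithm on 413 and 269; the successive quotients are the partial quotients a_0, a_1, ... (each step inverts the fractional part left over by the previous one):
  413 = 1*269 + 144, so a_0 = 1.
  269 = 1*144 + 125, so a_1 = 1.
  144 = 1*125 + 19, so a_2 = 1.
  125 = 6*19 + 11, so a_3 = 6.
  19 = 1*11 + 8, so a_4 = 1.
  11 = 1*8 + 3, so a_5 = 1.
  8 = 2*3 + 2, so a_6 = 2.
  3 = 1*2 + 1, so a_7 = 1.
  2 = 2*1 + 0, so a_8 = 2.
The remainder reaches 0 after 9 divisions, so the expansion has 9 partial quotients, read off in order.

[1; 1, 1, 6, 1, 1, 2, 1, 2]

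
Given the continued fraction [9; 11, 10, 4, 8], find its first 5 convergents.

9/1, 100/11, 1009/111, 4136/455, 34097/3751

Using the convergent recurrence p_i = a_i*p_{i-1} + p_{i-2}, q_i = a_i*q_{i-1} + q_{i-2} with p_{-2}=0, p_{-1}=1, q_{-2}=1, q_{-1}=0:
  i=0: a_0=9, p_0 = 9*1 + 0 = 9, q_0 = 9*0 + 1 = 1.
  i=1: a_1=11, p_1 = 11*9 + 1 = 100, q_1 = 11*1 + 0 = 11.
  i=2: a_2=10, p_2 = 10*100 + 9 = 1009, q_2 = 10*11 + 1 = 111.
  i=3: a_3=4, p_3 = 4*1009 + 100 = 4136, q_3 = 4*111 + 11 = 455.
  i=4: a_4=8, p_4 = 8*4136 + 1009 = 34097, q_4 = 8*455 + 111 = 3751.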